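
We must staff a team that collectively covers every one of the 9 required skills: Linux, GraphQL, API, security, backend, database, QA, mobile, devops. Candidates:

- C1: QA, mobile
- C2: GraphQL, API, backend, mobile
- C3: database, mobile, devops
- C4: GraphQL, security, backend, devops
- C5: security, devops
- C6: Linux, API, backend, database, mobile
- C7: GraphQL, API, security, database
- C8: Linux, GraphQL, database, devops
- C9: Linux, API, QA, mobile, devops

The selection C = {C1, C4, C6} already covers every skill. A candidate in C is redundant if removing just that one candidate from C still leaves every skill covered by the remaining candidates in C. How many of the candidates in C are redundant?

Drop C1: QA uncovered — not redundant.
Drop C4: GraphQL, security, devops uncovered — not redundant.
Drop C6: Linux, API, database uncovered — not redundant.
None of the candidates in C is redundant.

0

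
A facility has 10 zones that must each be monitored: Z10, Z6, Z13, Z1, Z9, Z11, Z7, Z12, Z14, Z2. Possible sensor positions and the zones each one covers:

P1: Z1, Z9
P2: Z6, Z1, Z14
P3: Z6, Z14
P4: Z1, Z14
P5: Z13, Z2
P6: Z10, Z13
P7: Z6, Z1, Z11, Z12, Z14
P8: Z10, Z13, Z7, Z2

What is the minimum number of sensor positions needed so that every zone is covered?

P1, P7, P8 together cover {Z10, Z6, Z13, Z1, Z9, Z11, Z7, Z12, Z14, Z2} — every zone.
No 2 of the 8 sensor positions cover everything (all 28 pairs fall short), so 3 is minimum.

3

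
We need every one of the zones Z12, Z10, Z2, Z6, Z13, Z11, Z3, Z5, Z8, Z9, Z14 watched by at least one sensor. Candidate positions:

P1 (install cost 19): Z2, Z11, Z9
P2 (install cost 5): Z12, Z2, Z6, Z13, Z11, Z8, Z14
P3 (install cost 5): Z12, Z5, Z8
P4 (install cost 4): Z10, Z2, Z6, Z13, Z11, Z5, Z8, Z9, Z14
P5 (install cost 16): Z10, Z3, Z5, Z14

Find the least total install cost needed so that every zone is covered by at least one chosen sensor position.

25

P2, P4, P5 cover every zone at install cost 5 + 4 + 16 = 25.
Any cover uses at least 3 sensor positions; among all covering selections none totals below 25.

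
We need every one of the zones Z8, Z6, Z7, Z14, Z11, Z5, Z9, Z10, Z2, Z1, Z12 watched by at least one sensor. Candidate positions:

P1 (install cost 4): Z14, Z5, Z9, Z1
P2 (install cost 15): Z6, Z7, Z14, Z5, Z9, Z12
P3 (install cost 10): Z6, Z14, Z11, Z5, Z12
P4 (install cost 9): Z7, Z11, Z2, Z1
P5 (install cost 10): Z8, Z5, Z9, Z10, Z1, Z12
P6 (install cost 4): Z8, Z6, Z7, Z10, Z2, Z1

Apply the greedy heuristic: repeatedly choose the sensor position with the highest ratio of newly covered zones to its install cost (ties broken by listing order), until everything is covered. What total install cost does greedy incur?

18

Pick 1: P6 adds 6 new (Z8, Z6, Z7, Z10, Z2, Z1) at install cost 4 (ratio 6/4).
Pick 2: P1 adds 3 new (Z14, Z5, Z9) at install cost 4 (ratio 3/4).
Pick 3: P3 adds 2 new (Z11, Z12) at install cost 10 (ratio 2/10).
Greedy total install cost: 4 + 4 + 10 = 18.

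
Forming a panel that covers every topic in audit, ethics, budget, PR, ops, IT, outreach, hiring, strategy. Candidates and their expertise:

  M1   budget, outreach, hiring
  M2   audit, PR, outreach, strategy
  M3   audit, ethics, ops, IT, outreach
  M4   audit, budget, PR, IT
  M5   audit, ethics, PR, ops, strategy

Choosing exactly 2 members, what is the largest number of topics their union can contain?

Choosing M1, M5 covers {audit, ethics, budget, PR, ops, outreach, hiring, strategy} — 8 topics.
No choice of 2 members does better; here IT is left uncovered.

8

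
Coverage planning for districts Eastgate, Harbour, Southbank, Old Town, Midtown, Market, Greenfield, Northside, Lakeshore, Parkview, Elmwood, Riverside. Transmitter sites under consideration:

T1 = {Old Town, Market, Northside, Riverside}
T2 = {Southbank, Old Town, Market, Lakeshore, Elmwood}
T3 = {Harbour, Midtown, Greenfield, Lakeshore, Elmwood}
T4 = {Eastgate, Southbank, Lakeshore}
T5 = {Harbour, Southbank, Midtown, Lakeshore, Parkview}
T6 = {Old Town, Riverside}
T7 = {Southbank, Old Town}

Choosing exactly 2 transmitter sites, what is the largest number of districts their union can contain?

9

Choosing T1, T3 covers {Harbour, Old Town, Midtown, Market, Greenfield, Northside, Lakeshore, Elmwood, Riverside} — 9 districts.
No choice of 2 transmitter sites does better; here Eastgate, Southbank, Parkview are left uncovered.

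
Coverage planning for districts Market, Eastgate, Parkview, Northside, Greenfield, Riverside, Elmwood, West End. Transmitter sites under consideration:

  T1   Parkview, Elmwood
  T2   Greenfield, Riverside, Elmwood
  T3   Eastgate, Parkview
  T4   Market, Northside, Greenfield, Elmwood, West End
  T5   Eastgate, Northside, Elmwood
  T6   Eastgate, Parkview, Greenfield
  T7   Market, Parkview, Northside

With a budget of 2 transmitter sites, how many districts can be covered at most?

7

Choosing T3, T4 covers {Market, Eastgate, Parkview, Northside, Greenfield, Elmwood, West End} — 7 districts.
No choice of 2 transmitter sites does better; here Riverside is left uncovered.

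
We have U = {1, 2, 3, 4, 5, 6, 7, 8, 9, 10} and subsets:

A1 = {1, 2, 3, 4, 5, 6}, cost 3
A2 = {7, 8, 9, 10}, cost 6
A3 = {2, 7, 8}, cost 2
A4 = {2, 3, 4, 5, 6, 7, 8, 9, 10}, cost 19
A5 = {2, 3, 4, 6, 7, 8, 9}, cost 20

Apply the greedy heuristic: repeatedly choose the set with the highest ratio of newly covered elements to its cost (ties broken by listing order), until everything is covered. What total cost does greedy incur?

11

Pick 1: A1 adds 6 new (1, 2, 3, 4, 5, 6) at cost 3 (ratio 6/3).
Pick 2: A3 adds 2 new (7, 8) at cost 2 (ratio 2/2).
Pick 3: A2 adds 2 new (9, 10) at cost 6 (ratio 2/6).
Greedy total cost: 3 + 2 + 6 = 11. (The true optimum is 9, so greedy overshoots here.)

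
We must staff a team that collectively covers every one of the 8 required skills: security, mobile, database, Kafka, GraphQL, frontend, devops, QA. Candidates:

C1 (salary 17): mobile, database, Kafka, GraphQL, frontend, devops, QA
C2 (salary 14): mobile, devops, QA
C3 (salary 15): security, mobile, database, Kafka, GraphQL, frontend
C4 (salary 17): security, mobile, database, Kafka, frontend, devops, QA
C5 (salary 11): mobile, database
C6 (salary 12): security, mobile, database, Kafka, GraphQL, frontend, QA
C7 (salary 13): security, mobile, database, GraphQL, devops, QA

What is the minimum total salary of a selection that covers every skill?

25

C6, C7 cover every skill at salary 12 + 13 = 25.
Any cover uses at least 2 candidates; among all covering selections none totals below 25.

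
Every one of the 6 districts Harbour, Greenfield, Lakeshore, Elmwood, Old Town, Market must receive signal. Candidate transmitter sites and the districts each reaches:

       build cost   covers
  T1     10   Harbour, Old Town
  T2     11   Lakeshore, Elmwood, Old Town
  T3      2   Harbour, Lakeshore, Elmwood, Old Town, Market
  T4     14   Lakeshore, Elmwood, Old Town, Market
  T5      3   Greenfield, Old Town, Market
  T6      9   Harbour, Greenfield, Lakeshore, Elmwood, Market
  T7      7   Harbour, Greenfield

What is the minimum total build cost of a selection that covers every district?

T3, T5 cover every district at build cost 2 + 3 = 5.
Any cover uses at least 2 transmitter sites; among all covering selections none totals below 5.

5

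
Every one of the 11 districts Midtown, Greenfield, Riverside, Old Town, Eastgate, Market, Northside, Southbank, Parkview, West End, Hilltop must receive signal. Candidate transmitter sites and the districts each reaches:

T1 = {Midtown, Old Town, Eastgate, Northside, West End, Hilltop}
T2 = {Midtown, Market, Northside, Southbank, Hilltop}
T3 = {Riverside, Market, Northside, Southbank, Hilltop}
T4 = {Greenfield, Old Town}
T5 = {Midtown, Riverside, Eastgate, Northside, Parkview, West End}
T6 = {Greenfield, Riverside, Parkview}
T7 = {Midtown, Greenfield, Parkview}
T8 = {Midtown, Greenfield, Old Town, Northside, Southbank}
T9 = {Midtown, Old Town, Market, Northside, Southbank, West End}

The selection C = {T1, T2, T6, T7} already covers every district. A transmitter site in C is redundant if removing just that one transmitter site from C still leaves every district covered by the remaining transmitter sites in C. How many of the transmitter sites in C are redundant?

1

Drop T1: Old Town, Eastgate, West End uncovered — not redundant.
Drop T2: Market, Southbank uncovered — not redundant.
Drop T6: Riverside uncovered — not redundant.
Drop T7: the rest still cover every district — redundant.
1 redundant: T7.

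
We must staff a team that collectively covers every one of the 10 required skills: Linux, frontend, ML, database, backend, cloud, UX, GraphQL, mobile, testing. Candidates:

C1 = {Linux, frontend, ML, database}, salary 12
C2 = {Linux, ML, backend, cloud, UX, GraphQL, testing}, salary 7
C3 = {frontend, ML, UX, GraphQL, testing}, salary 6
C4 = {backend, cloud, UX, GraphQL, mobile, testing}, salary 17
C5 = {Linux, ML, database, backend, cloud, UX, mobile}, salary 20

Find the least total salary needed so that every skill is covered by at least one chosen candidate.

C3, C5 cover every skill at salary 6 + 20 = 26.
Any cover uses at least 2 candidates; among all covering selections none totals below 26.
Greedy by coverage-per-salary would pick C2, C1, C4 for 36 — worse than the optimum 26.

26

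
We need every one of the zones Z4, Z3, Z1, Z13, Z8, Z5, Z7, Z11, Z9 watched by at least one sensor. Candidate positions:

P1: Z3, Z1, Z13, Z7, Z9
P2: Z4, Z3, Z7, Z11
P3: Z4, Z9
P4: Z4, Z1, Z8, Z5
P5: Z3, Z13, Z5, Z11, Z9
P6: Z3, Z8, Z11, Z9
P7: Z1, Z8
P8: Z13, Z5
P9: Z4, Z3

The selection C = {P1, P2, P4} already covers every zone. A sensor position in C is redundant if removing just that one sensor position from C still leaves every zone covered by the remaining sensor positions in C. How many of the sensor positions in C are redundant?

Drop P1: Z13, Z9 uncovered — not redundant.
Drop P2: Z11 uncovered — not redundant.
Drop P4: Z8, Z5 uncovered — not redundant.
None of the sensor positions in C is redundant.

0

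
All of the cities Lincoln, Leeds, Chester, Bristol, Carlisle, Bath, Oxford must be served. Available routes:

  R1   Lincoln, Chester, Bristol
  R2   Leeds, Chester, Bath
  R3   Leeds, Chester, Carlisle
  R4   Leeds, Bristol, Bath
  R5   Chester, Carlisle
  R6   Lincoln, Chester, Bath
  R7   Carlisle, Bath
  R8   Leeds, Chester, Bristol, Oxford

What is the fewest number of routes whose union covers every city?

3

R1, R7, R8 together cover {Lincoln, Leeds, Chester, Bristol, Carlisle, Bath, Oxford} — every city.
No 2 of the 8 routes cover everything (all 28 pairs fall short), so 3 is minimum.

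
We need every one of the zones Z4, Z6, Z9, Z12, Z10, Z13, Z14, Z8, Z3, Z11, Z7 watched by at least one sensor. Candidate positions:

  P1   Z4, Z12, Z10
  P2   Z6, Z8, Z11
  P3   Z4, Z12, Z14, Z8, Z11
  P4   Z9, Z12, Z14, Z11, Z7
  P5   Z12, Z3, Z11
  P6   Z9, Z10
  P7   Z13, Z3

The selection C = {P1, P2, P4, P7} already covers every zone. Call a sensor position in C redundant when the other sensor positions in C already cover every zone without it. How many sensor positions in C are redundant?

Drop P1: Z4, Z10 uncovered — not redundant.
Drop P2: Z6, Z8 uncovered — not redundant.
Drop P4: Z9, Z14, Z7 uncovered — not redundant.
Drop P7: Z13, Z3 uncovered — not redundant.
None of the sensor positions in C is redundant.

0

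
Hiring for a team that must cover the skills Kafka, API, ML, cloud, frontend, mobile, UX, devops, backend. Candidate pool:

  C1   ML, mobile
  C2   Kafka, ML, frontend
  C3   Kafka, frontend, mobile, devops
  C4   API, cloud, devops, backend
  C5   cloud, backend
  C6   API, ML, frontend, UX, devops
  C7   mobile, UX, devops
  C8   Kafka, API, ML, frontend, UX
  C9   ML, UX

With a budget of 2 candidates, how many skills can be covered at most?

8

Choosing C4, C8 covers {Kafka, API, ML, cloud, frontend, UX, devops, backend} — 8 skills.
No choice of 2 candidates does better; here mobile is left uncovered.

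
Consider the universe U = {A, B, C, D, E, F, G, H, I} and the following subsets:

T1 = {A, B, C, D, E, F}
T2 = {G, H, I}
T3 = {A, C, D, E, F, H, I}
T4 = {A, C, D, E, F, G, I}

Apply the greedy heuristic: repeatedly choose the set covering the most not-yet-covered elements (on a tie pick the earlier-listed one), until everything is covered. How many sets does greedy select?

Pick 1: T3 covers 7 new elements (A, C, D, E, F, H, I).
Pick 2: T1 covers 1 new elements (B).
Pick 3: T2 covers 1 new elements (G).
Greedy uses 3 sets. (The true minimum is 2.)

3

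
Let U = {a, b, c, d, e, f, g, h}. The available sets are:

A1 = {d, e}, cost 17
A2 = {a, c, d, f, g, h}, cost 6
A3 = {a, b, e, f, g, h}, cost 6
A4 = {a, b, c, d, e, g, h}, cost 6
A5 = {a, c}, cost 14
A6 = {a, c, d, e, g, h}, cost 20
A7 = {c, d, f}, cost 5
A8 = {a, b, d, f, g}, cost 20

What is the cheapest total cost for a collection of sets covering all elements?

11

A3, A7 cover every element at cost 6 + 5 = 11.
Any cover uses at least 2 sets; among all covering selections none totals below 11.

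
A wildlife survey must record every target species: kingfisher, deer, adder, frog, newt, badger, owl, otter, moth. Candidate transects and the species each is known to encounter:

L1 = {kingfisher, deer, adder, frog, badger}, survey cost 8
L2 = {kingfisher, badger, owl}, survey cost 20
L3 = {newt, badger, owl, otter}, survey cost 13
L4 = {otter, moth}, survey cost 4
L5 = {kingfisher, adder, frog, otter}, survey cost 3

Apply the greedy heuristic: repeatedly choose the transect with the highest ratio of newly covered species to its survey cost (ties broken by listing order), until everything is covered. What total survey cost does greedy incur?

Pick 1: L5 adds 4 new (kingfisher, adder, frog, otter) at survey cost 3 (ratio 4/3).
Pick 2: L1 adds 2 new (deer, badger) at survey cost 8 (ratio 2/8).
Pick 3: L4 adds 1 new (moth) at survey cost 4 (ratio 1/4).
Pick 4: L3 adds 2 new (newt, owl) at survey cost 13 (ratio 2/13).
Greedy total survey cost: 3 + 8 + 4 + 13 = 28. (The true optimum is 25, so greedy overshoots here.)

28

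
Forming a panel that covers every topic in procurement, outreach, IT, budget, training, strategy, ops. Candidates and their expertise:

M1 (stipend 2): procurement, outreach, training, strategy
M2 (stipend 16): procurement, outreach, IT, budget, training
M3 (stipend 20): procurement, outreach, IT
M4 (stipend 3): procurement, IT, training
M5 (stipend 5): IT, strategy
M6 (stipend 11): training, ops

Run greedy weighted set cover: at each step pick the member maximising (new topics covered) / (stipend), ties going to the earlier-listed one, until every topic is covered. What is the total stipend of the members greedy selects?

Pick 1: M1 adds 4 new (procurement, outreach, training, strategy) at stipend 2 (ratio 4/2).
Pick 2: M4 adds 1 new (IT) at stipend 3 (ratio 1/3).
Pick 3: M6 adds 1 new (ops) at stipend 11 (ratio 1/11).
Pick 4: M2 adds 1 new (budget) at stipend 16 (ratio 1/16).
Greedy total stipend: 2 + 3 + 11 + 16 = 32. (The true optimum is 29, so greedy overshoots here.)

32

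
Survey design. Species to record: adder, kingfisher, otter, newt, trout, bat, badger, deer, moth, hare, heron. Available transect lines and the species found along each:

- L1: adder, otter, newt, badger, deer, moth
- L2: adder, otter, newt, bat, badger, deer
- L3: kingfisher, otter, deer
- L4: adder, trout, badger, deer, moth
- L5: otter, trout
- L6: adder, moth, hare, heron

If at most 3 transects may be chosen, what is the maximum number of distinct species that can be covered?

Choosing L2, L3, L6 covers {adder, kingfisher, otter, newt, bat, badger, deer, moth, hare, heron} — 10 species.
No choice of 3 transects does better; here trout is left uncovered.

10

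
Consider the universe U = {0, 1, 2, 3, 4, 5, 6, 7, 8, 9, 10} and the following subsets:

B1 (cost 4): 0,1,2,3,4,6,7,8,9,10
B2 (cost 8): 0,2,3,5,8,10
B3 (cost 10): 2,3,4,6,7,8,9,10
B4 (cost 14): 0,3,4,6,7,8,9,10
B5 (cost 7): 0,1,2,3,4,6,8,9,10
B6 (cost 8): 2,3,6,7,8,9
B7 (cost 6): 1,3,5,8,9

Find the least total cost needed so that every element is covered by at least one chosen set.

B1, B7 cover every element at cost 4 + 6 = 10.
Any cover uses at least 2 sets; among all covering selections none totals below 10.

10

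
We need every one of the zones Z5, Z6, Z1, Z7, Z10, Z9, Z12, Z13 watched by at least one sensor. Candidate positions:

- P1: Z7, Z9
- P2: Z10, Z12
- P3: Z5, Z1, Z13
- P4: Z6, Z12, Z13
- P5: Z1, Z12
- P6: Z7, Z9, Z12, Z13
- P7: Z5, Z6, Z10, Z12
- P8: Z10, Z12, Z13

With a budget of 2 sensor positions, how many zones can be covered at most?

7

Choosing P6, P7 covers {Z5, Z6, Z7, Z10, Z9, Z12, Z13} — 7 zones.
No choice of 2 sensor positions does better; here Z1 is left uncovered.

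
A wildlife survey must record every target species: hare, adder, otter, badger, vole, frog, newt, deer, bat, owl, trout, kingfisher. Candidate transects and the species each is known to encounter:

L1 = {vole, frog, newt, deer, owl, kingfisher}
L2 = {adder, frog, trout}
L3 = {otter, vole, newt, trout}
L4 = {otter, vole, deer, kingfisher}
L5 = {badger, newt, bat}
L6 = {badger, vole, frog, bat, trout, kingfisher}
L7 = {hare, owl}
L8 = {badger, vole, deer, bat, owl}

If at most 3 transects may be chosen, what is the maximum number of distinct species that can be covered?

Choosing L1, L2, L5 covers {adder, badger, vole, frog, newt, deer, bat, owl, trout, kingfisher} — 10 species.
No choice of 3 transects does better; here hare, otter are left uncovered.

10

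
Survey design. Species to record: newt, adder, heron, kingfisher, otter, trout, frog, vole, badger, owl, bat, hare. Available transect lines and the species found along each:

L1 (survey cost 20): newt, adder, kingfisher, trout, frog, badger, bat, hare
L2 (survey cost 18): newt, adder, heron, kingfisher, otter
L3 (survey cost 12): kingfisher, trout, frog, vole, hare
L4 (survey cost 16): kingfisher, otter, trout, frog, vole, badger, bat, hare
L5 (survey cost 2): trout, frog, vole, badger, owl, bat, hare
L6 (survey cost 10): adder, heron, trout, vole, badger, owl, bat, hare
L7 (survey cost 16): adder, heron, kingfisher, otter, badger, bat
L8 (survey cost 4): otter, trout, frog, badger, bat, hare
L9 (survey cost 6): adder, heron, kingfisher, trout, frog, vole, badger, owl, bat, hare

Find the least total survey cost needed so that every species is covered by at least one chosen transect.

L2, L5 cover every species at survey cost 18 + 2 = 20.
Any cover uses at least 2 transects; among all covering selections none totals below 20.
Greedy by coverage-per-survey cost would pick L5, L9, L8, L2 for 30 — worse than the optimum 20.

20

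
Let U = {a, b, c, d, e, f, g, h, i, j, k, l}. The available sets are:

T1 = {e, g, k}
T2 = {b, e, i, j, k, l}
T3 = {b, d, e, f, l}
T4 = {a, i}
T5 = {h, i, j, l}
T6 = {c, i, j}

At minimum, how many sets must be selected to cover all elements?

T1, T3, T4, T5, T6 together cover {a, b, c, d, e, f, g, h, i, j, k, l} — every element.
No 4 of the 6 sets cover everything (all 15 size-4 selections fall short), so 5 is minimum.

5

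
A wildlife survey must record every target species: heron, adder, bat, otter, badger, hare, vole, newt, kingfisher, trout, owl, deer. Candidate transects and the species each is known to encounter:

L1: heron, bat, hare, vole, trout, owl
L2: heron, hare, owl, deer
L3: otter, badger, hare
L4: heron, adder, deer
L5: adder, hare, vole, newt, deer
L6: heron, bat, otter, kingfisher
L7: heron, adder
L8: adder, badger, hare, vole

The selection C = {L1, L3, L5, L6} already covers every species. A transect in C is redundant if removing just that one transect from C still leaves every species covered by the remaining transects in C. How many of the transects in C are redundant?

0

Drop L1: trout, owl uncovered — not redundant.
Drop L3: badger uncovered — not redundant.
Drop L5: adder, newt, deer uncovered — not redundant.
Drop L6: kingfisher uncovered — not redundant.
None of the transects in C is redundant.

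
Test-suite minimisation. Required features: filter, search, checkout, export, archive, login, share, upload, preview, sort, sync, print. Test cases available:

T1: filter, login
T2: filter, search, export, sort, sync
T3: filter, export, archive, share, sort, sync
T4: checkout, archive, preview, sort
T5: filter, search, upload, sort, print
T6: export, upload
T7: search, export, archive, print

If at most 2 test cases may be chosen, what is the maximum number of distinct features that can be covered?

Choosing T3, T5 covers {filter, search, export, archive, share, upload, sort, sync, print} — 9 features.
No choice of 2 test cases does better; here checkout, login, preview are left uncovered.

9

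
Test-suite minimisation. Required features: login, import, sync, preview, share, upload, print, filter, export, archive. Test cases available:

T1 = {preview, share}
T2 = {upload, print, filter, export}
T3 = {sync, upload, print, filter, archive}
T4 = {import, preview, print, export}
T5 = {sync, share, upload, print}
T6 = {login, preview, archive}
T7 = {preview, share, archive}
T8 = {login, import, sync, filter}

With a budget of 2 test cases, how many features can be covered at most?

Choosing T3, T4 covers {import, sync, preview, upload, print, filter, export, archive} — 8 features.
No choice of 2 test cases does better; here login, share are left uncovered.

8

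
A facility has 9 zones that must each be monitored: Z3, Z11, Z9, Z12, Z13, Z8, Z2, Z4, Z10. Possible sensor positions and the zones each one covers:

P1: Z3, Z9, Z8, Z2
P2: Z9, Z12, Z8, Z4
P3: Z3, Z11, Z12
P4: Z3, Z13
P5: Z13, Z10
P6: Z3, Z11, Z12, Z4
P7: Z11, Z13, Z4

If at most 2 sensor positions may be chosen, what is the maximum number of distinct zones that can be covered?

Choosing P1, P6 covers {Z3, Z11, Z9, Z12, Z8, Z2, Z4} — 7 zones.
No choice of 2 sensor positions does better; here Z13, Z10 are left uncovered.

7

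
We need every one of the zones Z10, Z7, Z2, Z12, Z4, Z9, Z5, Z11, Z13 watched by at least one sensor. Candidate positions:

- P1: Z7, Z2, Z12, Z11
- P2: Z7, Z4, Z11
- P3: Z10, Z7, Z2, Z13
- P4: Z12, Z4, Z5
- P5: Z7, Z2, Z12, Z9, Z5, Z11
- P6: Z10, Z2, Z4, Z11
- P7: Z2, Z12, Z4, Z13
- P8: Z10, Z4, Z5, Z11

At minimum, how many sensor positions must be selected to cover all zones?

3

P2, P3, P5 together cover {Z10, Z7, Z2, Z12, Z4, Z9, Z5, Z11, Z13} — every zone.
No 2 of the 8 sensor positions cover everything (all 28 pairs fall short), so 3 is minimum.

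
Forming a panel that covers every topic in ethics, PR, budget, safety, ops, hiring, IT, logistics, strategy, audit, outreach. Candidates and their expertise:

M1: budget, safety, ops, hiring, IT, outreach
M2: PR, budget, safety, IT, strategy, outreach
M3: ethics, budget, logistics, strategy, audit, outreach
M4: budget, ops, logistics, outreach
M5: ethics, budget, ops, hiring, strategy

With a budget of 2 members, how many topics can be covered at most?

10

Choosing M1, M3 covers {ethics, budget, safety, ops, hiring, IT, logistics, strategy, audit, outreach} — 10 topics.
No choice of 2 members does better; here PR is left uncovered.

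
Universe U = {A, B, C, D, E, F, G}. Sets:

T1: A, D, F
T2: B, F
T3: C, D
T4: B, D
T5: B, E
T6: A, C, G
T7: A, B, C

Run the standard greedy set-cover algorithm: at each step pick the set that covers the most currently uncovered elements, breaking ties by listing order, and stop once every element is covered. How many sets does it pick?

Pick 1: T1 covers 3 new elements (A, D, F).
Pick 2: T5 covers 2 new elements (B, E).
Pick 3: T6 covers 2 new elements (C, G).
Greedy uses 3 sets.

3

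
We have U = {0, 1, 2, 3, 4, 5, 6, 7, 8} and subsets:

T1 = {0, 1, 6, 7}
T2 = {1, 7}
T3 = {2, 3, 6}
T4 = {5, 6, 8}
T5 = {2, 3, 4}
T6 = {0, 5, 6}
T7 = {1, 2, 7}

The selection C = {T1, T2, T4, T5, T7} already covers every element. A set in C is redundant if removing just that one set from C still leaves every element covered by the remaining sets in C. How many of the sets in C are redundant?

Drop T1: 0 uncovered — not redundant.
Drop T2: the rest still cover every element — redundant.
Drop T4: 5, 8 uncovered — not redundant.
Drop T5: 3, 4 uncovered — not redundant.
Drop T7: the rest still cover every element — redundant.
2 redundant: T2, T7.

2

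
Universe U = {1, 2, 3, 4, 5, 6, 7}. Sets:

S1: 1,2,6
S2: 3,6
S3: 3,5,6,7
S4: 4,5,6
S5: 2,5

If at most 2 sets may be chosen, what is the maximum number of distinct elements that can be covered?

6

Choosing S1, S3 covers {1, 2, 3, 5, 6, 7} — 6 elements.
No choice of 2 sets does better; here 4 is left uncovered.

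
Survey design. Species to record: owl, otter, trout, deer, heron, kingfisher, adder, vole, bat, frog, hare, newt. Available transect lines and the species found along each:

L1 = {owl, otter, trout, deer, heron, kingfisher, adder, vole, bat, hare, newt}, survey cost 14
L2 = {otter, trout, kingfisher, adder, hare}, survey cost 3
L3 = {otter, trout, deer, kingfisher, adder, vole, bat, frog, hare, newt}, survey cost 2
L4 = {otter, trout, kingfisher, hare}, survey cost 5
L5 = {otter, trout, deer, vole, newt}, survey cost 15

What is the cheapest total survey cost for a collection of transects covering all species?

16

L1, L3 cover every species at survey cost 14 + 2 = 16.
Any cover uses at least 2 transects; among all covering selections none totals below 16.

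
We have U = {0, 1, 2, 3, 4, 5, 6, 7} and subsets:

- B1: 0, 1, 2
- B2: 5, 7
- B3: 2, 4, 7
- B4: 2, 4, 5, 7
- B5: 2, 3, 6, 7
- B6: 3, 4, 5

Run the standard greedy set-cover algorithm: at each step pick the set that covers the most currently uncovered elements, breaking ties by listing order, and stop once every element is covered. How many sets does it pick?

3

Pick 1: B4 covers 4 new elements (2, 4, 5, 7).
Pick 2: B1 covers 2 new elements (0, 1).
Pick 3: B5 covers 2 new elements (3, 6).
Greedy uses 3 sets.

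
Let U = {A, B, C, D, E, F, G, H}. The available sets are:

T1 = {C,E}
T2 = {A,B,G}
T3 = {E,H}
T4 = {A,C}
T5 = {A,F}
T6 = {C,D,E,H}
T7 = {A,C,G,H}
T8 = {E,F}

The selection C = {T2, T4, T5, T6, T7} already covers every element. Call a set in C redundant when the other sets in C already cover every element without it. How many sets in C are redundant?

Drop T2: B uncovered — not redundant.
Drop T4: the rest still cover every element — redundant.
Drop T5: F uncovered — not redundant.
Drop T6: D, E uncovered — not redundant.
Drop T7: the rest still cover every element — redundant.
2 redundant: T4, T7.

2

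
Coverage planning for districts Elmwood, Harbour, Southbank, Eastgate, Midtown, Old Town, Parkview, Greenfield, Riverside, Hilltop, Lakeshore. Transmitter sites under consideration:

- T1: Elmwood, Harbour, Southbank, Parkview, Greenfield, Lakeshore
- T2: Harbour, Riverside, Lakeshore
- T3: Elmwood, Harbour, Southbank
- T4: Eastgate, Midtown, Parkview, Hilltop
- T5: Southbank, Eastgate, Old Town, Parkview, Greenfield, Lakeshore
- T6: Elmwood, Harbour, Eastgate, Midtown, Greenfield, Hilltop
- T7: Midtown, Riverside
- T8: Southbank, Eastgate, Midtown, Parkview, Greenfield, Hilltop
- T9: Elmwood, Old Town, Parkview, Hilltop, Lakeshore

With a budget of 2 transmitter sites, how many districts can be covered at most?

10

Choosing T5, T6 covers {Elmwood, Harbour, Southbank, Eastgate, Midtown, Old Town, Parkview, Greenfield, Hilltop, Lakeshore} — 10 districts.
No choice of 2 transmitter sites does better; here Riverside is left uncovered.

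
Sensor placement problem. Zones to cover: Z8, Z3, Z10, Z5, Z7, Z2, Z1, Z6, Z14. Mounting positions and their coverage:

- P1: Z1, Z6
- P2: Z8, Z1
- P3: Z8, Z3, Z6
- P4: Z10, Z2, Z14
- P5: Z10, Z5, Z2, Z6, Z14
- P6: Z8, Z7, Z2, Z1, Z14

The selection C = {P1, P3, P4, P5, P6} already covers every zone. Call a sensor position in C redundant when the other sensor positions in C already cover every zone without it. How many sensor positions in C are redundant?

2

Drop P1: the rest still cover every zone — redundant.
Drop P3: Z3 uncovered — not redundant.
Drop P4: the rest still cover every zone — redundant.
Drop P5: Z5 uncovered — not redundant.
Drop P6: Z7 uncovered — not redundant.
2 redundant: P1, P4.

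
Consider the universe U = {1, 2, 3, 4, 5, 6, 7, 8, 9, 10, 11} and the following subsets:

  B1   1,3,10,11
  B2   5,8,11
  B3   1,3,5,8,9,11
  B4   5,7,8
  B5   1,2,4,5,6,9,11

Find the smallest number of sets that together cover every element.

3

B1, B4, B5 together cover {1, 2, 3, 4, 5, 6, 7, 8, 9, 10, 11} — every element.
No 2 of the 5 sets cover everything (all 10 pairs fall short), so 3 is minimum.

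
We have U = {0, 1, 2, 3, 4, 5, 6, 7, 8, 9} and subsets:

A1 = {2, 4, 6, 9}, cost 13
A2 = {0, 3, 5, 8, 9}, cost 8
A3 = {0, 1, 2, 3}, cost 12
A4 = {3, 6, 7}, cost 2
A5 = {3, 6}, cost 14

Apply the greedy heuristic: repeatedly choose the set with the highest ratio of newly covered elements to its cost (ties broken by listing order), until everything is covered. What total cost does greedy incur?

Pick 1: A4 adds 3 new (3, 6, 7) at cost 2 (ratio 3/2).
Pick 2: A2 adds 4 new (0, 5, 8, 9) at cost 8 (ratio 4/8).
Pick 3: A3 adds 2 new (1, 2) at cost 12 (ratio 2/12).
Pick 4: A1 adds 1 new (4) at cost 13 (ratio 1/13).
Greedy total cost: 2 + 8 + 12 + 13 = 35.

35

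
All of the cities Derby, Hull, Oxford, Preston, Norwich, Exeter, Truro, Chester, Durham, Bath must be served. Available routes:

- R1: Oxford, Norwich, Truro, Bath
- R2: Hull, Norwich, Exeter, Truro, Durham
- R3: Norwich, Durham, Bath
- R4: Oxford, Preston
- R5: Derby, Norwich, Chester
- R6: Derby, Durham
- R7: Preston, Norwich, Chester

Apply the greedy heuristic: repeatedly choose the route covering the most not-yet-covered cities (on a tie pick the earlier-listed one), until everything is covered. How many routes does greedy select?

Pick 1: R2 covers 5 new cities (Hull, Norwich, Exeter, Truro, Durham).
Pick 2: R1 covers 2 new cities (Oxford, Bath).
Pick 3: R5 covers 2 new cities (Derby, Chester).
Pick 4: R4 covers 1 new cities (Preston).
Greedy uses 4 routes.

4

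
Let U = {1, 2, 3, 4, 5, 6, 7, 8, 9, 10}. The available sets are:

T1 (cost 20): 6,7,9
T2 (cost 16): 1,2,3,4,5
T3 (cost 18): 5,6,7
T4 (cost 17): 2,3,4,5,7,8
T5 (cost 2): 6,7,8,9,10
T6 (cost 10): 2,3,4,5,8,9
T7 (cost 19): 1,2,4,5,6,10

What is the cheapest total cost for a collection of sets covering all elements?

T2, T5 cover every element at cost 16 + 2 = 18.
Any cover uses at least 2 sets; among all covering selections none totals below 18.
Greedy by coverage-per-cost would pick T5, T6, T2 for 28 — worse than the optimum 18.

18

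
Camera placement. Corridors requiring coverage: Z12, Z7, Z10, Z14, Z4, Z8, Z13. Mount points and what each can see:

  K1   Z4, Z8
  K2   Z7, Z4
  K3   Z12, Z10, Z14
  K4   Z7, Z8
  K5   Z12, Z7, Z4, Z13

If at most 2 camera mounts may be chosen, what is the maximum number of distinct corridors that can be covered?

Choosing K3, K5 covers {Z12, Z7, Z10, Z14, Z4, Z13} — 6 corridors.
No choice of 2 camera mounts does better; here Z8 is left uncovered.

6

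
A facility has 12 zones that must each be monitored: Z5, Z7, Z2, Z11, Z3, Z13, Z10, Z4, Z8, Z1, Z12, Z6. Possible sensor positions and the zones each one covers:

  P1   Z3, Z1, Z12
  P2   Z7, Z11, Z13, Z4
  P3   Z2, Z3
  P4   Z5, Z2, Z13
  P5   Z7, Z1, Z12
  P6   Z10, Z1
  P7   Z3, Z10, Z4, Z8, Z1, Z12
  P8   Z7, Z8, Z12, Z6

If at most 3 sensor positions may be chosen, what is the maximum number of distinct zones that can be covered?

11

Choosing P2, P4, P7 covers {Z5, Z7, Z2, Z11, Z3, Z13, Z10, Z4, Z8, Z1, Z12} — 11 zones.
No choice of 3 sensor positions does better; here Z6 is left uncovered.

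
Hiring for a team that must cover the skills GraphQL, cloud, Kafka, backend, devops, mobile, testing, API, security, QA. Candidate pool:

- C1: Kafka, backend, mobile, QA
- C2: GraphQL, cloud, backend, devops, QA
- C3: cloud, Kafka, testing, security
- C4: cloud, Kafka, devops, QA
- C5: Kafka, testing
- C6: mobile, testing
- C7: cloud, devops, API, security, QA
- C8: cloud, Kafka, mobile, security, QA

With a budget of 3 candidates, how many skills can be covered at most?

9

Choosing C1, C2, C3 covers {GraphQL, cloud, Kafka, backend, devops, mobile, testing, security, QA} — 9 skills.
No choice of 3 candidates does better; here API is left uncovered.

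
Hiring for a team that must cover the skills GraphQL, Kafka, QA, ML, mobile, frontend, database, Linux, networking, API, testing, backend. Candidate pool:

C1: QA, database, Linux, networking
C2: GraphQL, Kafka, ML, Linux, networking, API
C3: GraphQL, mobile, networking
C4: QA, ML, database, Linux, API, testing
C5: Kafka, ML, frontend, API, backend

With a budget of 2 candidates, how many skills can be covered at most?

Choosing C1, C5 covers {Kafka, QA, ML, frontend, database, Linux, networking, API, backend} — 9 skills.
No choice of 2 candidates does better; here GraphQL, mobile, testing are left uncovered.

9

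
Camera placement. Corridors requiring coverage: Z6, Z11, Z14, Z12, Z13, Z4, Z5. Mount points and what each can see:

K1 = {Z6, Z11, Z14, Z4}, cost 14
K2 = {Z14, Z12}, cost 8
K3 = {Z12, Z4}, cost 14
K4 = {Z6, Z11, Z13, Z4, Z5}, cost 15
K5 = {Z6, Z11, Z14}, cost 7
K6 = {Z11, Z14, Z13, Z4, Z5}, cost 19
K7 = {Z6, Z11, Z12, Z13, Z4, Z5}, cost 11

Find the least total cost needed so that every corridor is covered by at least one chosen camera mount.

18

K5, K7 cover every corridor at cost 7 + 11 = 18.
Any cover uses at least 2 camera mounts; among all covering selections none totals below 18.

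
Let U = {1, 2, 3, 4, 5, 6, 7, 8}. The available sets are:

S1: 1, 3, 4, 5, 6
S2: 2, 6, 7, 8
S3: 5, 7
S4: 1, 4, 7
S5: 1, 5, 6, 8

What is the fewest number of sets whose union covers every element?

2

S1, S2 together cover {1, 2, 3, 4, 5, 6, 7, 8} — every element.
No single set contains all 8 elements, so 2 is optimal.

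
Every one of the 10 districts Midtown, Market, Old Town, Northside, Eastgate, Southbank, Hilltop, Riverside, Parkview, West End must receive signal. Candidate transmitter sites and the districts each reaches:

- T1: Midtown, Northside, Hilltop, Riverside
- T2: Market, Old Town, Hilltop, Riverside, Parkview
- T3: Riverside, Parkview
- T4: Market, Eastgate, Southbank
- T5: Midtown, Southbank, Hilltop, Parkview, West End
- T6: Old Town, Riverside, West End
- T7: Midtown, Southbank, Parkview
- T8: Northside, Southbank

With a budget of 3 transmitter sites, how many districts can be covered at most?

Choosing T1, T2, T4 covers {Midtown, Market, Old Town, Northside, Eastgate, Southbank, Hilltop, Riverside, Parkview} — 9 districts.
No choice of 3 transmitter sites does better; here West End is left uncovered.

9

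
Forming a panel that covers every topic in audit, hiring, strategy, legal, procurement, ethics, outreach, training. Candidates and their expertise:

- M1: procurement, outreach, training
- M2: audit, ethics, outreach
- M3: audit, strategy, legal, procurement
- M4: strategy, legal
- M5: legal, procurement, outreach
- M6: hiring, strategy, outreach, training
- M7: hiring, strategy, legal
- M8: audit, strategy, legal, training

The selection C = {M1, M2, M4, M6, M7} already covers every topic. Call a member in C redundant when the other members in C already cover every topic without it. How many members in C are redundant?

Drop M1: procurement uncovered — not redundant.
Drop M2: audit, ethics uncovered — not redundant.
Drop M4: the rest still cover every topic — redundant.
Drop M6: the rest still cover every topic — redundant.
Drop M7: the rest still cover every topic — redundant.
3 redundant: M4, M6, M7.

3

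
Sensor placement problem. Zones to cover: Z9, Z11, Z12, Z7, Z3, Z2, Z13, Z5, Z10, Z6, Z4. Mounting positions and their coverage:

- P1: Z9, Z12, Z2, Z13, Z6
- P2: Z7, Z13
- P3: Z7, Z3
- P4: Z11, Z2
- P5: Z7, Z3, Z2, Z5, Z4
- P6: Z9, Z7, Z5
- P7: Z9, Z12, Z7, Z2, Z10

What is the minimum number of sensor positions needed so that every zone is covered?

P1, P4, P5, P7 together cover {Z9, Z11, Z12, Z7, Z3, Z2, Z13, Z5, Z10, Z6, Z4} — every zone.
No 3 of the 7 sensor positions cover everything (all 35 triples fall short), so 4 is minimum.

4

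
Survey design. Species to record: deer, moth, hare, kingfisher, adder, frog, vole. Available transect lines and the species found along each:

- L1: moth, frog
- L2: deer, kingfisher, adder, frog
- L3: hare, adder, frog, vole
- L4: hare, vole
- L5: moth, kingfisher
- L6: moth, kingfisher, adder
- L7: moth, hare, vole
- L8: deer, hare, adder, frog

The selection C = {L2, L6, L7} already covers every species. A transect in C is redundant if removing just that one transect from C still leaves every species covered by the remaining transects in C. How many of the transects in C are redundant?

Drop L2: deer, frog uncovered — not redundant.
Drop L6: the rest still cover every species — redundant.
Drop L7: hare, vole uncovered — not redundant.
1 redundant: L6.

1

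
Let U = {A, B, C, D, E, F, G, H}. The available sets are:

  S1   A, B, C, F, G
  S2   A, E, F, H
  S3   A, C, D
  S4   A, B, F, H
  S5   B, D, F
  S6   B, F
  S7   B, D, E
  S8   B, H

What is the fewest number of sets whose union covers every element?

S1, S2, S3 together cover {A, B, C, D, E, F, G, H} — every element.
No 2 of the 8 sets cover everything (all 28 pairs fall short), so 3 is minimum.

3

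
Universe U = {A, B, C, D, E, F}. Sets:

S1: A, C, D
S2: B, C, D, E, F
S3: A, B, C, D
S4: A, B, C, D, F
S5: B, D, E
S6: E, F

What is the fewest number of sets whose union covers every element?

2

S1, S2 together cover {A, B, C, D, E, F} — every element.
No single set contains all 6 elements, so 2 is optimal.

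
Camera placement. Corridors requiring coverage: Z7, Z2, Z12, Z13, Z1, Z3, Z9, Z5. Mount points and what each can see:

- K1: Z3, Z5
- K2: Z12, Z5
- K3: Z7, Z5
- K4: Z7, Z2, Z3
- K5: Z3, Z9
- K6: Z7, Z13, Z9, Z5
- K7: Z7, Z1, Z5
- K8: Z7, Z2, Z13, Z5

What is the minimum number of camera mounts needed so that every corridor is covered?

K2, K4, K6, K7 together cover {Z7, Z2, Z12, Z13, Z1, Z3, Z9, Z5} — every corridor.
No 3 of the 8 camera mounts cover everything (all 56 triples fall short), so 4 is minimum.

4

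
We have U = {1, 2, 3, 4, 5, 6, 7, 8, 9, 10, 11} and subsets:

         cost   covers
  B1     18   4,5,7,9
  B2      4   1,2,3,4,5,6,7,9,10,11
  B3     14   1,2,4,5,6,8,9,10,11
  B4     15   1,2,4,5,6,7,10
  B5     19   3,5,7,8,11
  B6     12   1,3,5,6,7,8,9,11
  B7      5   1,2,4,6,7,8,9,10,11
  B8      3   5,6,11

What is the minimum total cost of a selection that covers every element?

B2, B7 cover every element at cost 4 + 5 = 9.
Any cover uses at least 2 sets; among all covering selections none totals below 9.

9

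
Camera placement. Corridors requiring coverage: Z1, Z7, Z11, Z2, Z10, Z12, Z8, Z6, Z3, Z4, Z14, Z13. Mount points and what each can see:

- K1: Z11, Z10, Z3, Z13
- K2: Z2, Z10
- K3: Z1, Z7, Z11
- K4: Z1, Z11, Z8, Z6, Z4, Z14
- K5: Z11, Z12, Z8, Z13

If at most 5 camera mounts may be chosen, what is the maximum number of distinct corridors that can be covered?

Choosing K1, K2, K3, K4, K5 covers {Z1, Z7, Z11, Z2, Z10, Z12, Z8, Z6, Z3, Z4, Z14, Z13} — 12 corridors.
That is all 12 corridors.

12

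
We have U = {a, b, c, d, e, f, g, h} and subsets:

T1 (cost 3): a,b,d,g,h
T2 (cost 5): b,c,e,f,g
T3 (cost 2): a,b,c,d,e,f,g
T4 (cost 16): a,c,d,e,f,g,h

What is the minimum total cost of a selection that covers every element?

5

T1, T3 cover every element at cost 3 + 2 = 5.
Any cover uses at least 2 sets; among all covering selections none totals below 5.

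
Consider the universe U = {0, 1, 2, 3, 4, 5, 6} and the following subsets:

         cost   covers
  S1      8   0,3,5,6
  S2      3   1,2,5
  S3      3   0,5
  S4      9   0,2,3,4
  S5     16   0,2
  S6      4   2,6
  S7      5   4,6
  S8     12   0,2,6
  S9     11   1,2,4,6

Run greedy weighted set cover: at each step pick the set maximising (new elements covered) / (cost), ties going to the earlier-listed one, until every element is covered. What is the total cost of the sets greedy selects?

Pick 1: S2 adds 3 new (1, 2, 5) at cost 3 (ratio 3/3).
Pick 2: S7 adds 2 new (4, 6) at cost 5 (ratio 2/5).
Pick 3: S3 adds 1 new (0) at cost 3 (ratio 1/3).
Pick 4: S1 adds 1 new (3) at cost 8 (ratio 1/8).
Greedy total cost: 3 + 5 + 3 + 8 = 19. (The true optimum is 16, so greedy overshoots here.)

19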